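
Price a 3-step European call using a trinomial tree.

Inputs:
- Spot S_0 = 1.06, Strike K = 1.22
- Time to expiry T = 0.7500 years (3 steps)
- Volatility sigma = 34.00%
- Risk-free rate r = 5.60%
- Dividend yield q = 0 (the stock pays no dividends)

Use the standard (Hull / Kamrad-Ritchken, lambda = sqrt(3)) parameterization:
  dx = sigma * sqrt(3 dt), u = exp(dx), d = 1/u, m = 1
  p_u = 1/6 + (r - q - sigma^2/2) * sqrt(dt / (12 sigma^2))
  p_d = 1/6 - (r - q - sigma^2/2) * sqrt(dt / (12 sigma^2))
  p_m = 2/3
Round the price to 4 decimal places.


dt = T/N = 0.250000; dx = sigma*sqrt(3*dt) = 0.294449
u = exp(dx) = 1.342386; d = 1/u = 0.744942
p_u = 0.165903, p_m = 0.666667, p_d = 0.167431
Discount per step: exp(-r*dt) = 0.986098
Stock lattice S(k, j) with j the centered position index:
  k=0: S(0,+0) = 1.0600
  k=1: S(1,-1) = 0.7896; S(1,+0) = 1.0600; S(1,+1) = 1.4229
  k=2: S(2,-2) = 0.5882; S(2,-1) = 0.7896; S(2,+0) = 1.0600; S(2,+1) = 1.4229; S(2,+2) = 1.9101
  k=3: S(3,-3) = 0.4382; S(3,-2) = 0.5882; S(3,-1) = 0.7896; S(3,+0) = 1.0600; S(3,+1) = 1.4229; S(3,+2) = 1.9101; S(3,+3) = 2.5641
Terminal payoffs V(N, j) = max(S_T - K, 0):
  V(3,-3) = 0.000000; V(3,-2) = 0.000000; V(3,-1) = 0.000000; V(3,+0) = 0.000000; V(3,+1) = 0.202929; V(3,+2) = 0.690120; V(3,+3) = 1.344119
Backward induction: V(k, j) = exp(-r*dt) * [p_u * V(k+1, j+1) + p_m * V(k+1, j) + p_d * V(k+1, j-1)]
  V(2,-2) = exp(-r*dt) * [p_u*0.000000 + p_m*0.000000 + p_d*0.000000] = 0.000000
  V(2,-1) = exp(-r*dt) * [p_u*0.000000 + p_m*0.000000 + p_d*0.000000] = 0.000000
  V(2,+0) = exp(-r*dt) * [p_u*0.202929 + p_m*0.000000 + p_d*0.000000] = 0.033198
  V(2,+1) = exp(-r*dt) * [p_u*0.690120 + p_m*0.202929 + p_d*0.000000] = 0.246306
  V(2,+2) = exp(-r*dt) * [p_u*1.344119 + p_m*0.690120 + p_d*0.202929] = 0.707081
  V(1,-1) = exp(-r*dt) * [p_u*0.033198 + p_m*0.000000 + p_d*0.000000] = 0.005431
  V(1,+0) = exp(-r*dt) * [p_u*0.246306 + p_m*0.033198 + p_d*0.000000] = 0.062119
  V(1,+1) = exp(-r*dt) * [p_u*0.707081 + p_m*0.246306 + p_d*0.033198] = 0.283078
  V(0,+0) = exp(-r*dt) * [p_u*0.283078 + p_m*0.062119 + p_d*0.005431] = 0.088044

Answer: Price = V(0,0) = 0.0880


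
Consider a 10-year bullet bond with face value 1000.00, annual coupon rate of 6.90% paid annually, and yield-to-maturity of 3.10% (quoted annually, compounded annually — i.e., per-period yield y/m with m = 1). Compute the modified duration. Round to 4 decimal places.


Coupon per period c = face * coupon_rate / m = 69.000000
Periods per year m = 1; per-period yield y/m = 0.031000
Number of cashflows N = 10
Cashflows (t years, CF_t, discount factor 1/(1+y/m)^(m*t), PV):
  t = 1.0000: CF_t = 69.000000, DF = 0.969932, PV = 66.925315
  t = 2.0000: CF_t = 69.000000, DF = 0.940768, PV = 64.913012
  t = 3.0000: CF_t = 69.000000, DF = 0.912481, PV = 62.961214
  t = 4.0000: CF_t = 69.000000, DF = 0.885045, PV = 61.068103
  t = 5.0000: CF_t = 69.000000, DF = 0.858434, PV = 59.231914
  t = 6.0000: CF_t = 69.000000, DF = 0.832622, PV = 57.450935
  t = 7.0000: CF_t = 69.000000, DF = 0.807587, PV = 55.723506
  t = 8.0000: CF_t = 69.000000, DF = 0.783305, PV = 54.048017
  t = 9.0000: CF_t = 69.000000, DF = 0.759752, PV = 52.422907
  t = 10.0000: CF_t = 1069.000000, DF = 0.736908, PV = 787.754790
Price P = sum_t PV_t = 1322.499713
First compute Macaulay numerator sum_t t * PV_t:
  t * PV_t at t = 1.0000: 66.925315
  t * PV_t at t = 2.0000: 129.826024
  t * PV_t at t = 3.0000: 188.883643
  t * PV_t at t = 4.0000: 244.272412
  t * PV_t at t = 5.0000: 296.159569
  t * PV_t at t = 6.0000: 344.705608
  t * PV_t at t = 7.0000: 390.064542
  t * PV_t at t = 8.0000: 432.384140
  t * PV_t at t = 9.0000: 471.806166
  t * PV_t at t = 10.0000: 7877.547896
Macaulay duration D = 10442.575315 / 1322.499713 = 7.896089
Modified duration = D / (1 + y/m) = 7.896089 / (1 + 0.031000) = 7.658670

Answer: Modified duration = 7.6587


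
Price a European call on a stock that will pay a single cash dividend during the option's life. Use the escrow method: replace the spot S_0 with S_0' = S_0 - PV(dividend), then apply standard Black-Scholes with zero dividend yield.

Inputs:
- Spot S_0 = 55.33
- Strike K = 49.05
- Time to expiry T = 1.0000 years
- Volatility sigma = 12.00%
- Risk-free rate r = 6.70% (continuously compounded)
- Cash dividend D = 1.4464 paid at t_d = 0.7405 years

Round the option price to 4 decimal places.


Answer: Price = 8.3249

Derivation:
PV(D) = D * exp(-r * t_d) = 1.4464 * 0.95159715 = 1.37639011
S_0' = S_0 - PV(D) = 55.3300 - 1.37639011 = 53.95360989
d1 = (ln(S_0'/K) + (r + sigma^2/2)*T) / (sigma*sqrt(T)) = 1.41237013
d2 = d1 - sigma*sqrt(T) = 1.29237013
exp(-rT) = 0.93519520
N(d1) = 0.92107950; N(d2) = 0.90188550
C = S_0' * N(d1) - K * exp(-rT) * N(d2) = 53.95360989 * 0.92107950 - 49.0500 * 0.93519520 * 0.90188550 = 8.3249


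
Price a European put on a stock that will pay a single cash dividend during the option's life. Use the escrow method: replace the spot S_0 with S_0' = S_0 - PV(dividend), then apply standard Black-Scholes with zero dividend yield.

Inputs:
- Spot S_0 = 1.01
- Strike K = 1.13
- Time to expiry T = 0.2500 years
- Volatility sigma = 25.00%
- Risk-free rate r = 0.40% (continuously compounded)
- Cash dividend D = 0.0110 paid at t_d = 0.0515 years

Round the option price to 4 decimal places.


Answer: Price = 0.1414

Derivation:
PV(D) = D * exp(-r * t_d) = 0.0110 * 0.99979402 = 0.01099773
S_0' = S_0 - PV(D) = 1.0100 - 0.01099773 = 0.99900227
d1 = (ln(S_0'/K) + (r + sigma^2/2)*T) / (sigma*sqrt(T)) = -0.91522692
d2 = d1 - sigma*sqrt(T) = -1.04022692
exp(-rT) = 0.99900050
N(-d1) = 0.81996374; N(-d2) = 0.85088276
P = K * exp(-rT) * N(-d2) - S_0' * N(-d1) = 1.1300 * 0.99900050 * 0.85088276 - 0.99900227 * 0.81996374 = 0.1414


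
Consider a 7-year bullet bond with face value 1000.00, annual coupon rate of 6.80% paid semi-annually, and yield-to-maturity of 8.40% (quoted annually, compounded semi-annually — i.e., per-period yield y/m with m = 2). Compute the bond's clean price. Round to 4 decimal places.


Coupon per period c = face * coupon_rate / m = 34.000000
Periods per year m = 2; per-period yield y/m = 0.042000
Number of cashflows N = 14
Cashflows (t years, CF_t, discount factor 1/(1+y/m)^(m*t), PV):
  t = 0.5000: CF_t = 34.000000, DF = 0.959693, PV = 32.629559
  t = 1.0000: CF_t = 34.000000, DF = 0.921010, PV = 31.314356
  t = 1.5000: CF_t = 34.000000, DF = 0.883887, PV = 30.052165
  t = 2.0000: CF_t = 34.000000, DF = 0.848260, PV = 28.840849
  t = 2.5000: CF_t = 34.000000, DF = 0.814069, PV = 27.678358
  t = 3.0000: CF_t = 34.000000, DF = 0.781257, PV = 26.562724
  t = 3.5000: CF_t = 34.000000, DF = 0.749766, PV = 25.492057
  t = 4.0000: CF_t = 34.000000, DF = 0.719545, PV = 24.464546
  t = 4.5000: CF_t = 34.000000, DF = 0.690543, PV = 23.478451
  t = 5.0000: CF_t = 34.000000, DF = 0.662709, PV = 22.532103
  t = 5.5000: CF_t = 34.000000, DF = 0.635997, PV = 21.623899
  t = 6.0000: CF_t = 34.000000, DF = 0.610362, PV = 20.752303
  t = 6.5000: CF_t = 34.000000, DF = 0.585760, PV = 19.915837
  t = 7.0000: CF_t = 1034.000000, DF = 0.562150, PV = 581.262725
Price P = sum_t PV_t = 916.599931

Answer: Price = 916.5999


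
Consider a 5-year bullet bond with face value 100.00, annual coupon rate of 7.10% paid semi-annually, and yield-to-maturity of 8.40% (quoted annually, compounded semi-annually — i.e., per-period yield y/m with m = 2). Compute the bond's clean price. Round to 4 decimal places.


Coupon per period c = face * coupon_rate / m = 3.550000
Periods per year m = 2; per-period yield y/m = 0.042000
Number of cashflows N = 10
Cashflows (t years, CF_t, discount factor 1/(1+y/m)^(m*t), PV):
  t = 0.5000: CF_t = 3.550000, DF = 0.959693, PV = 3.406910
  t = 1.0000: CF_t = 3.550000, DF = 0.921010, PV = 3.269587
  t = 1.5000: CF_t = 3.550000, DF = 0.883887, PV = 3.137800
  t = 2.0000: CF_t = 3.550000, DF = 0.848260, PV = 3.011324
  t = 2.5000: CF_t = 3.550000, DF = 0.814069, PV = 2.889946
  t = 3.0000: CF_t = 3.550000, DF = 0.781257, PV = 2.773461
  t = 3.5000: CF_t = 3.550000, DF = 0.749766, PV = 2.661671
  t = 4.0000: CF_t = 3.550000, DF = 0.719545, PV = 2.554386
  t = 4.5000: CF_t = 3.550000, DF = 0.690543, PV = 2.451427
  t = 5.0000: CF_t = 103.550000, DF = 0.662709, PV = 68.623508
Price P = sum_t PV_t = 94.780019

Answer: Price = 94.7800


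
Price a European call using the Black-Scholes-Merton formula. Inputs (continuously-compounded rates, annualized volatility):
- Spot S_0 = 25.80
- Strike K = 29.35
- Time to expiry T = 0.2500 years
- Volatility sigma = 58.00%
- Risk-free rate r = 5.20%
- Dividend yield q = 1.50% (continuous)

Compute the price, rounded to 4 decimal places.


d1 = (ln(S/K) + (r - q + 0.5*sigma^2) * T) / (sigma * sqrt(T)) = -0.26764846
d2 = d1 - sigma * sqrt(T) = -0.55764846
exp(-rT) = 0.98708414; exp(-qT) = 0.99625702
C = S_0 * exp(-qT) * N(d1) - K * exp(-rT) * N(d2)
N(d1) = 0.39448496; N(d2) = 0.28854223
C = 25.8000 * 0.99625702 * 0.39448496 - 29.3500 * 0.98708414 * 0.28854223 = 1.7803

Answer: Price = 1.7803


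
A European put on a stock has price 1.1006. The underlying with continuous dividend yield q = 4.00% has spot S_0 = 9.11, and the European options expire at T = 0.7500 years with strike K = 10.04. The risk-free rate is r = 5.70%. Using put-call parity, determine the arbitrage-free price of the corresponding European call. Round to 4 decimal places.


Put-call parity: C - P = S_0 * exp(-qT) - K * exp(-rT).
S_0 * exp(-qT) = 9.1100 * 0.97044553 = 8.84075881
K * exp(-rT) = 10.0400 * 0.95815090 = 9.61983501
C = P + S*exp(-qT) - K*exp(-rT)
C = 1.1006 + 8.84075881 - 9.61983501 = 0.3215

Answer: Call price = 0.3215


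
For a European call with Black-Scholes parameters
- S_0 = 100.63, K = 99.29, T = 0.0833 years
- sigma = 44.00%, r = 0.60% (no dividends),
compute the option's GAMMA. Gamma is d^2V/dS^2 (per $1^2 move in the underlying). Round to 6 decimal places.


Answer: Gamma = 0.030755

Derivation:
d1 = 0.1729940696; d2 = 0.0460024163
phi(d1) = 0.3930171587; exp(-qT) = 1.0000000000; exp(-rT) = 0.9995003249
Gamma = exp(-qT) * phi(d1) / (S * sigma * sqrt(T)) = 1.0000000000 * 0.3930171587 / (100.6300 * 0.4400 * 0.2886173938) = 0.030755


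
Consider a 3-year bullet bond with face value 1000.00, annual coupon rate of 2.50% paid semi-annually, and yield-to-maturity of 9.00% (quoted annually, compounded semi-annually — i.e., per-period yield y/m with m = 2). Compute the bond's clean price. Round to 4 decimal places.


Coupon per period c = face * coupon_rate / m = 12.500000
Periods per year m = 2; per-period yield y/m = 0.045000
Number of cashflows N = 6
Cashflows (t years, CF_t, discount factor 1/(1+y/m)^(m*t), PV):
  t = 0.5000: CF_t = 12.500000, DF = 0.956938, PV = 11.961722
  t = 1.0000: CF_t = 12.500000, DF = 0.915730, PV = 11.446624
  t = 1.5000: CF_t = 12.500000, DF = 0.876297, PV = 10.953708
  t = 2.0000: CF_t = 12.500000, DF = 0.838561, PV = 10.482017
  t = 2.5000: CF_t = 12.500000, DF = 0.802451, PV = 10.030638
  t = 3.0000: CF_t = 1012.500000, DF = 0.767896, PV = 777.494435
Price P = sum_t PV_t = 832.369144

Answer: Price = 832.3691


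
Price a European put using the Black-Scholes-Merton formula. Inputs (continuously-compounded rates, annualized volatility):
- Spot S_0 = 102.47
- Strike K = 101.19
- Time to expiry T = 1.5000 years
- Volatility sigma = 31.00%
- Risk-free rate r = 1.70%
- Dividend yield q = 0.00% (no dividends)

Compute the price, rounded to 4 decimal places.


d1 = (ln(S/K) + (r - q + 0.5*sigma^2) * T) / (sigma * sqrt(T)) = 0.29010686
d2 = d1 - sigma * sqrt(T) = -0.08956405
exp(-rT) = 0.97482238; exp(-qT) = 1.00000000
P = K * exp(-rT) * N(-d2) - S_0 * exp(-qT) * N(-d1)
N(-d1) = 0.38586724; N(-d2) = 0.53568317
P = 101.1900 * 0.97482238 * 0.53568317 - 102.4700 * 1.00000000 * 0.38586724 = 13.3012

Answer: Price = 13.3012


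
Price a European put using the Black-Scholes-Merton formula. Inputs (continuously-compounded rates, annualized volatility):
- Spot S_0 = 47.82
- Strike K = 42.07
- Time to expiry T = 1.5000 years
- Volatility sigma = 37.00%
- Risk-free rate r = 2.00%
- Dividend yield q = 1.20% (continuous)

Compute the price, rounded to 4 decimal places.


Answer: Price = 5.1643

Derivation:
d1 = (ln(S/K) + (r - q + 0.5*sigma^2) * T) / (sigma * sqrt(T)) = 0.53576313
d2 = d1 - sigma * sqrt(T) = 0.08260753
exp(-rT) = 0.97044553; exp(-qT) = 0.98216103
P = K * exp(-rT) * N(-d2) - S_0 * exp(-qT) * N(-d1)
N(-d1) = 0.29606113; N(-d2) = 0.46708181
P = 42.0700 * 0.97044553 * 0.46708181 - 47.8200 * 0.98216103 * 0.29606113 = 5.1643


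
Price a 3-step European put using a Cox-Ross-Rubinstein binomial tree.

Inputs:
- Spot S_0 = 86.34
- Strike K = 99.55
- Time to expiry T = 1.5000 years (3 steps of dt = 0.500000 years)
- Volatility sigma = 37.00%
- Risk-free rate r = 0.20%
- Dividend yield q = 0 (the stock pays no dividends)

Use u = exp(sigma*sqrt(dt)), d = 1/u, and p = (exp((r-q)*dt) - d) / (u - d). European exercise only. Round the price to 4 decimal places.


Answer: Price = V(0,0) = 24.4227

Derivation:
dt = T/N = 0.500000
u = exp(sigma*sqrt(dt)) = 1.299045; d = 1/u = 0.769796
p = (exp((r-q)*dt) - d) / (u - d) = 0.436854
Discount per step: exp(-r*dt) = 0.999000
Stock lattice S(k, i) with i counting down-moves:
  k=0: S(0,0) = 86.3400
  k=1: S(1,0) = 112.1596; S(1,1) = 66.4642
  k=2: S(2,0) = 145.7003; S(2,1) = 86.3400; S(2,2) = 51.1639
  k=3: S(3,0) = 189.2713; S(3,1) = 112.1596; S(3,2) = 66.4642; S(3,3) = 39.3858
Terminal payoffs V(N, i) = max(K - S_T, 0):
  V(3,0) = 0.000000; V(3,1) = 0.000000; V(3,2) = 33.085798; V(3,3) = 60.164235
Backward induction: V(k, i) = exp(-r*dt) * [p * V(k+1, i) + (1-p) * V(k+1, i+1)].
  V(2,0) = exp(-r*dt) * [p*0.000000 + (1-p)*0.000000] = 0.000000
  V(2,1) = exp(-r*dt) * [p*0.000000 + (1-p)*33.085798] = 18.613526
  V(2,2) = exp(-r*dt) * [p*33.085798 + (1-p)*60.164235] = 48.286612
  V(1,0) = exp(-r*dt) * [p*0.000000 + (1-p)*18.613526] = 10.471663
  V(1,1) = exp(-r*dt) * [p*18.613526 + (1-p)*48.286612] = 35.288511
  V(0,0) = exp(-r*dt) * [p*10.471663 + (1-p)*35.288511] = 24.422747


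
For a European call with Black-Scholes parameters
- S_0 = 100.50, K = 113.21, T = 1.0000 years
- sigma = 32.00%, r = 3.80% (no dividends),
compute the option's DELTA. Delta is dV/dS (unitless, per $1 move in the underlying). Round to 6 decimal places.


Answer: Delta = 0.462794

Derivation:
d1 = -0.0933961675; d2 = -0.4133961675
phi(d1) = 0.3972061136; exp(-qT) = 1.0000000000; exp(-rT) = 0.9627129409
N(d1) = 0.4627944176
Delta = exp(-qT) * N(d1) = 1.0000000000 * 0.4627944176 = 0.462794


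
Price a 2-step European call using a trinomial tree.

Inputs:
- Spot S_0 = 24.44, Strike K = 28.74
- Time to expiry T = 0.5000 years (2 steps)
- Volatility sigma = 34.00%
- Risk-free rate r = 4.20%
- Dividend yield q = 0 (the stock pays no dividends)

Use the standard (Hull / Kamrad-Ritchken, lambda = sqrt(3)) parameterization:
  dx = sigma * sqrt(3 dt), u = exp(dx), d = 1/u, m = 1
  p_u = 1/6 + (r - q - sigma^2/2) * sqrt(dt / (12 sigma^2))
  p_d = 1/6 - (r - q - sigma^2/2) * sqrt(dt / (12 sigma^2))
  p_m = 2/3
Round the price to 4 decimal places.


dt = T/N = 0.250000; dx = sigma*sqrt(3*dt) = 0.294449
u = exp(dx) = 1.342386; d = 1/u = 0.744942
p_u = 0.159959, p_m = 0.666667, p_d = 0.173374
Discount per step: exp(-r*dt) = 0.989555
Stock lattice S(k, j) with j the centered position index:
  k=0: S(0,+0) = 24.4400
  k=1: S(1,-1) = 18.2064; S(1,+0) = 24.4400; S(1,+1) = 32.8079
  k=2: S(2,-2) = 13.5627; S(2,-1) = 18.2064; S(2,+0) = 24.4400; S(2,+1) = 32.8079; S(2,+2) = 44.0409
Terminal payoffs V(N, j) = max(S_T - K, 0):
  V(2,-2) = 0.000000; V(2,-1) = 0.000000; V(2,+0) = 0.000000; V(2,+1) = 4.067914; V(2,+2) = 15.300885
Backward induction: V(k, j) = exp(-r*dt) * [p_u * V(k+1, j+1) + p_m * V(k+1, j) + p_d * V(k+1, j-1)]
  V(1,-1) = exp(-r*dt) * [p_u*0.000000 + p_m*0.000000 + p_d*0.000000] = 0.000000
  V(1,+0) = exp(-r*dt) * [p_u*4.067914 + p_m*0.000000 + p_d*0.000000] = 0.643904
  V(1,+1) = exp(-r*dt) * [p_u*15.300885 + p_m*4.067914 + p_d*0.000000] = 5.105569
  V(0,+0) = exp(-r*dt) * [p_u*5.105569 + p_m*0.643904 + p_d*0.000000] = 1.232938

Answer: Price = V(0,0) = 1.2329


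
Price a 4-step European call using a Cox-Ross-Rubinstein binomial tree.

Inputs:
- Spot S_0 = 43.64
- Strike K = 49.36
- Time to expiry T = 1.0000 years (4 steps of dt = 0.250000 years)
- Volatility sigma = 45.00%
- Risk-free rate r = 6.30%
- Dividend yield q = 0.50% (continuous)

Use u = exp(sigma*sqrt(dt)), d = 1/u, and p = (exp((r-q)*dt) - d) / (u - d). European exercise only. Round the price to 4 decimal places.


Answer: Price = V(0,0) = 6.8517

Derivation:
dt = T/N = 0.250000
u = exp(sigma*sqrt(dt)) = 1.252323; d = 1/u = 0.798516
p = (exp((r-q)*dt) - d) / (u - d) = 0.476171
Discount per step: exp(-r*dt) = 0.984373
Stock lattice S(k, i) with i counting down-moves:
  k=0: S(0,0) = 43.6400
  k=1: S(1,0) = 54.6514; S(1,1) = 34.8472
  k=2: S(2,0) = 68.4411; S(2,1) = 43.6400; S(2,2) = 27.8261
  k=3: S(3,0) = 85.7104; S(3,1) = 54.6514; S(3,2) = 34.8472; S(3,3) = 22.2196
  k=4: S(4,0) = 107.3371; S(4,1) = 68.4411; S(4,2) = 43.6400; S(4,3) = 27.8261; S(4,4) = 17.7427
Terminal payoffs V(N, i) = max(S_T - K, 0):
  V(4,0) = 57.977080; V(4,1) = 19.081144; V(4,2) = 0.000000; V(4,3) = 0.000000; V(4,4) = 0.000000
Backward induction: V(k, i) = exp(-r*dt) * [p * V(k+1, i) + (1-p) * V(k+1, i+1)].
  V(3,0) = exp(-r*dt) * [p*57.977080 + (1-p)*19.081144] = 37.014658
  V(3,1) = exp(-r*dt) * [p*19.081144 + (1-p)*0.000000] = 8.943902
  V(3,2) = exp(-r*dt) * [p*0.000000 + (1-p)*0.000000] = 0.000000
  V(3,3) = exp(-r*dt) * [p*0.000000 + (1-p)*0.000000] = 0.000000
  V(2,0) = exp(-r*dt) * [p*37.014658 + (1-p)*8.943902] = 21.961742
  V(2,1) = exp(-r*dt) * [p*8.943902 + (1-p)*0.000000] = 4.192274
  V(2,2) = exp(-r*dt) * [p*0.000000 + (1-p)*0.000000] = 0.000000
  V(1,0) = exp(-r*dt) * [p*21.961742 + (1-p)*4.192274] = 12.455844
  V(1,1) = exp(-r*dt) * [p*4.192274 + (1-p)*0.000000] = 1.965044
  V(0,0) = exp(-r*dt) * [p*12.455844 + (1-p)*1.965044] = 6.851689


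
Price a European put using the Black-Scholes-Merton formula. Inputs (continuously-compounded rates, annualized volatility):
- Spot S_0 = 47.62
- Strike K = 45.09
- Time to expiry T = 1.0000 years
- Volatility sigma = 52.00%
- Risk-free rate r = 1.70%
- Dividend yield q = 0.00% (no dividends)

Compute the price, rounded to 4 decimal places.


d1 = (ln(S/K) + (r - q + 0.5*sigma^2) * T) / (sigma * sqrt(T)) = 0.39767759
d2 = d1 - sigma * sqrt(T) = -0.12232241
exp(-rT) = 0.98314368; exp(-qT) = 1.00000000
P = K * exp(-rT) * N(-d2) - S_0 * exp(-qT) * N(-d1)
N(-d1) = 0.34543393; N(-d2) = 0.54867816
P = 45.0900 * 0.98314368 * 0.54867816 - 47.6200 * 1.00000000 * 0.34543393 = 7.8733

Answer: Price = 7.8733


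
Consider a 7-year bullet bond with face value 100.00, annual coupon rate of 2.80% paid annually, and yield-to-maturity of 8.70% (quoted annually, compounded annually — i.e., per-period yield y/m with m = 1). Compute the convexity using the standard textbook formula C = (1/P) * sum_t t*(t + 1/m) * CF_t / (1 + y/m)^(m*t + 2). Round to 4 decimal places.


Coupon per period c = face * coupon_rate / m = 2.800000
Periods per year m = 1; per-period yield y/m = 0.087000
Number of cashflows N = 7
Cashflows (t years, CF_t, discount factor 1/(1+y/m)^(m*t), PV):
  t = 1.0000: CF_t = 2.800000, DF = 0.919963, PV = 2.575897
  t = 2.0000: CF_t = 2.800000, DF = 0.846332, PV = 2.369730
  t = 3.0000: CF_t = 2.800000, DF = 0.778595, PV = 2.180065
  t = 4.0000: CF_t = 2.800000, DF = 0.716278, PV = 2.005579
  t = 5.0000: CF_t = 2.800000, DF = 0.658950, PV = 1.845059
  t = 6.0000: CF_t = 2.800000, DF = 0.606209, PV = 1.697387
  t = 7.0000: CF_t = 102.800000, DF = 0.557690, PV = 57.330576
Price P = sum_t PV_t = 70.004293
Convexity numerator sum_t t*(t + 1/m) * CF_t / (1+y/m)^(m*t + 2):
  t = 1.0000: term = 4.360130
  t = 2.0000: term = 12.033476
  t = 3.0000: term = 22.140711
  t = 4.0000: term = 33.947732
  t = 5.0000: term = 46.845996
  t = 6.0000: term = 60.335230
  t = 7.0000: term = 2717.160202
Convexity = (1/P) * sum = 2896.823476 / 70.004293 = 41.380654

Answer: Convexity = 41.3807


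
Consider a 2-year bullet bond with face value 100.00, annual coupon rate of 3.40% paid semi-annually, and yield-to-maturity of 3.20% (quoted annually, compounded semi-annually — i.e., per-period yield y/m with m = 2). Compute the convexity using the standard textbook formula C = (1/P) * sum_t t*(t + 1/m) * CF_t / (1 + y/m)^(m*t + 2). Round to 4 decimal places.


Coupon per period c = face * coupon_rate / m = 1.700000
Periods per year m = 2; per-period yield y/m = 0.016000
Number of cashflows N = 4
Cashflows (t years, CF_t, discount factor 1/(1+y/m)^(m*t), PV):
  t = 0.5000: CF_t = 1.700000, DF = 0.984252, PV = 1.673228
  t = 1.0000: CF_t = 1.700000, DF = 0.968752, PV = 1.646878
  t = 1.5000: CF_t = 1.700000, DF = 0.953496, PV = 1.620943
  t = 2.0000: CF_t = 101.700000, DF = 0.938480, PV = 95.443448
Price P = sum_t PV_t = 100.384498
Convexity numerator sum_t t*(t + 1/m) * CF_t / (1+y/m)^(m*t + 2):
  t = 0.5000: term = 0.810472
  t = 1.0000: term = 2.393125
  t = 1.5000: term = 4.710876
  t = 2.0000: term = 462.305127
Convexity = (1/P) * sum = 470.219599 / 100.384498 = 4.684185

Answer: Convexity = 4.6842


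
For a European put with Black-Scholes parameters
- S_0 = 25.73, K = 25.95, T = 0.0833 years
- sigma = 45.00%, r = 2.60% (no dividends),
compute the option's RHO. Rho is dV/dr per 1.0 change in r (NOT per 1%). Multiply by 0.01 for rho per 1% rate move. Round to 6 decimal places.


Answer: Rho = -1.176208

Derivation:
d1 = 0.0160607990; d2 = -0.1138170282
phi(d1) = 0.3988908303; exp(-qT) = 1.0000000000; exp(-rT) = 0.9978365437
N(-d2) = 0.5453085801
Rho = -K*T*exp(-rT)*N(-d2) = -25.9500 * 0.0833 * 0.9978365437 * 0.5453085801 = -1.176208


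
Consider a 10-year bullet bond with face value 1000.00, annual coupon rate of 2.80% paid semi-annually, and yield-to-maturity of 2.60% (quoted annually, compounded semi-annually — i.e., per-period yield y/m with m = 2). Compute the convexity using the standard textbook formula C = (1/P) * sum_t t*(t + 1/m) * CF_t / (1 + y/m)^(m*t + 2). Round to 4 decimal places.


Coupon per period c = face * coupon_rate / m = 14.000000
Periods per year m = 2; per-period yield y/m = 0.013000
Number of cashflows N = 20
Cashflows (t years, CF_t, discount factor 1/(1+y/m)^(m*t), PV):
  t = 0.5000: CF_t = 14.000000, DF = 0.987167, PV = 13.820336
  t = 1.0000: CF_t = 14.000000, DF = 0.974498, PV = 13.642977
  t = 1.5000: CF_t = 14.000000, DF = 0.961992, PV = 13.467894
  t = 2.0000: CF_t = 14.000000, DF = 0.949647, PV = 13.295059
  t = 2.5000: CF_t = 14.000000, DF = 0.937460, PV = 13.124441
  t = 3.0000: CF_t = 14.000000, DF = 0.925429, PV = 12.956013
  t = 3.5000: CF_t = 14.000000, DF = 0.913553, PV = 12.789746
  t = 4.0000: CF_t = 14.000000, DF = 0.901829, PV = 12.625613
  t = 4.5000: CF_t = 14.000000, DF = 0.890256, PV = 12.463586
  t = 5.0000: CF_t = 14.000000, DF = 0.878831, PV = 12.303639
  t = 5.5000: CF_t = 14.000000, DF = 0.867553, PV = 12.145744
  t = 6.0000: CF_t = 14.000000, DF = 0.856420, PV = 11.989876
  t = 6.5000: CF_t = 14.000000, DF = 0.845429, PV = 11.836008
  t = 7.0000: CF_t = 14.000000, DF = 0.834580, PV = 11.684114
  t = 7.5000: CF_t = 14.000000, DF = 0.823869, PV = 11.534170
  t = 8.0000: CF_t = 14.000000, DF = 0.813296, PV = 11.386150
  t = 8.5000: CF_t = 14.000000, DF = 0.802859, PV = 11.240030
  t = 9.0000: CF_t = 14.000000, DF = 0.792556, PV = 11.095785
  t = 9.5000: CF_t = 14.000000, DF = 0.782385, PV = 10.953391
  t = 10.0000: CF_t = 1014.000000, DF = 0.772345, PV = 783.157385
Price P = sum_t PV_t = 1017.511957
Convexity numerator sum_t t*(t + 1/m) * CF_t / (1+y/m)^(m*t + 2):
  t = 0.5000: term = 6.733947
  t = 1.0000: term = 19.942588
  t = 1.5000: term = 39.373322
  t = 2.0000: term = 64.780063
  t = 2.5000: term = 95.923095
  t = 3.0000: term = 132.568936
  t = 3.5000: term = 174.490209
  t = 4.0000: term = 221.465503
  t = 4.5000: term = 273.279249
  t = 5.0000: term = 329.721590
  t = 5.5000: term = 390.588260
  t = 6.0000: term = 455.680462
  t = 6.5000: term = 524.804744
  t = 7.0000: term = 597.772887
  t = 7.5000: term = 674.401791
  t = 8.0000: term = 754.513356
  t = 8.5000: term = 837.934379
  t = 9.0000: term = 924.496440
  t = 9.5000: term = 1014.035801
  t = 10.0000: term = 80134.486097
Convexity = (1/P) * sum = 87666.992720 / 1017.511957 = 86.158194

Answer: Convexity = 86.1582


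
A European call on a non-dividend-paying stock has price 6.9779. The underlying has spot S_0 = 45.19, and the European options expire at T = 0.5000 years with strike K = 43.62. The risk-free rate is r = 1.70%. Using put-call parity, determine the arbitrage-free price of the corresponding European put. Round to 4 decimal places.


Answer: Put price = 5.0387

Derivation:
Put-call parity: C - P = S_0 * exp(-qT) - K * exp(-rT).
S_0 * exp(-qT) = 45.1900 * 1.00000000 = 45.19000000
K * exp(-rT) = 43.6200 * 0.99153602 = 43.25080132
P = C - S*exp(-qT) + K*exp(-rT)
P = 6.9779 - 45.19000000 + 43.25080132 = 5.0387


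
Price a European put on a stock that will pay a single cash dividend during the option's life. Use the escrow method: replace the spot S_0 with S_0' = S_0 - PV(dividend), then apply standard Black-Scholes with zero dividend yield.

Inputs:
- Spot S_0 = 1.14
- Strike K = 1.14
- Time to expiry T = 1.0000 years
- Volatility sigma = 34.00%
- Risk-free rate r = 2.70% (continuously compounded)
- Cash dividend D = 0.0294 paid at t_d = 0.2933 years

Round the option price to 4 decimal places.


Answer: Price = 0.1493

Derivation:
PV(D) = D * exp(-r * t_d) = 0.0294 * 0.99211217 = 0.02916810
S_0' = S_0 - PV(D) = 1.1400 - 0.02916810 = 1.11083190
d1 = (ln(S_0'/K) + (r + sigma^2/2)*T) / (sigma*sqrt(T)) = 0.17317922
d2 = d1 - sigma*sqrt(T) = -0.16682078
exp(-rT) = 0.97336124
N(-d1) = 0.43125528; N(-d2) = 0.56624447
P = K * exp(-rT) * N(-d2) - S_0' * N(-d1) = 1.1400 * 0.97336124 * 0.56624447 - 1.11083190 * 0.43125528 = 0.1493


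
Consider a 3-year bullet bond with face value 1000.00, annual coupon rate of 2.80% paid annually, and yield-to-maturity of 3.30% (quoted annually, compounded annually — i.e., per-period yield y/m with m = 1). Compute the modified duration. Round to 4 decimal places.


Answer: Modified duration = 2.8252

Derivation:
Coupon per period c = face * coupon_rate / m = 28.000000
Periods per year m = 1; per-period yield y/m = 0.033000
Number of cashflows N = 3
Cashflows (t years, CF_t, discount factor 1/(1+y/m)^(m*t), PV):
  t = 1.0000: CF_t = 28.000000, DF = 0.968054, PV = 27.105518
  t = 2.0000: CF_t = 28.000000, DF = 0.937129, PV = 26.239611
  t = 3.0000: CF_t = 1028.000000, DF = 0.907192, PV = 932.592997
Price P = sum_t PV_t = 985.938126
First compute Macaulay numerator sum_t t * PV_t:
  t * PV_t at t = 1.0000: 27.105518
  t * PV_t at t = 2.0000: 52.479222
  t * PV_t at t = 3.0000: 2797.778992
Macaulay duration D = 2877.363731 / 985.938126 = 2.918402
Modified duration = D / (1 + y/m) = 2.918402 / (1 + 0.033000) = 2.825171


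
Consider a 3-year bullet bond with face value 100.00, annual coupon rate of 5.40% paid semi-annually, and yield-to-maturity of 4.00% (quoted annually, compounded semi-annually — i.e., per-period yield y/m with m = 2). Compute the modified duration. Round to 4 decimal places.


Answer: Modified duration = 2.7587

Derivation:
Coupon per period c = face * coupon_rate / m = 2.700000
Periods per year m = 2; per-period yield y/m = 0.020000
Number of cashflows N = 6
Cashflows (t years, CF_t, discount factor 1/(1+y/m)^(m*t), PV):
  t = 0.5000: CF_t = 2.700000, DF = 0.980392, PV = 2.647059
  t = 1.0000: CF_t = 2.700000, DF = 0.961169, PV = 2.595156
  t = 1.5000: CF_t = 2.700000, DF = 0.942322, PV = 2.544270
  t = 2.0000: CF_t = 2.700000, DF = 0.923845, PV = 2.494383
  t = 2.5000: CF_t = 2.700000, DF = 0.905731, PV = 2.445473
  t = 3.0000: CF_t = 102.700000, DF = 0.887971, PV = 91.194661
Price P = sum_t PV_t = 103.921002
First compute Macaulay numerator sum_t t * PV_t:
  t * PV_t at t = 0.5000: 1.323529
  t * PV_t at t = 1.0000: 2.595156
  t * PV_t at t = 1.5000: 3.816405
  t * PV_t at t = 2.0000: 4.988765
  t * PV_t at t = 2.5000: 6.113683
  t * PV_t at t = 3.0000: 273.583983
Macaulay duration D = 292.421522 / 103.921002 = 2.813883
Modified duration = D / (1 + y/m) = 2.813883 / (1 + 0.020000) = 2.758709


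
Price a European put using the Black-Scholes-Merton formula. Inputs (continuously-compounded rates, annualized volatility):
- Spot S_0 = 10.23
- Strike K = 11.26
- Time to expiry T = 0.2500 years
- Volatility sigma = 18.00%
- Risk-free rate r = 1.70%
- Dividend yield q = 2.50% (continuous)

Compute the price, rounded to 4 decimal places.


Answer: Price = 1.1134

Derivation:
d1 = (ln(S/K) + (r - q + 0.5*sigma^2) * T) / (sigma * sqrt(T)) = -1.04313381
d2 = d1 - sigma * sqrt(T) = -1.13313381
exp(-rT) = 0.99575902; exp(-qT) = 0.99376949
P = K * exp(-rT) * N(-d2) - S_0 * exp(-qT) * N(-d1)
N(-d1) = 0.85155684; N(-d2) = 0.87142097
P = 11.2600 * 0.99575902 * 0.87142097 - 10.2300 * 0.99376949 * 0.85155684 = 1.1134


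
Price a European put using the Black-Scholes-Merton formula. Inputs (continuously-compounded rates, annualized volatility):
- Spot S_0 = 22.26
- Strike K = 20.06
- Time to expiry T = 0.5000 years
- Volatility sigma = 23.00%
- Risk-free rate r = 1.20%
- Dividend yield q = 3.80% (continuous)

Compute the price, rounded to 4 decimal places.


d1 = (ln(S/K) + (r - q + 0.5*sigma^2) * T) / (sigma * sqrt(T)) = 0.64124479
d2 = d1 - sigma * sqrt(T) = 0.47861023
exp(-rT) = 0.99401796; exp(-qT) = 0.98117936
P = K * exp(-rT) * N(-d2) - S_0 * exp(-qT) * N(-d1)
N(-d1) = 0.26068183; N(-d2) = 0.31610797
P = 20.0600 * 0.99401796 * 0.31610797 - 22.2600 * 0.98117936 * 0.26068183 = 0.6096

Answer: Price = 0.6096


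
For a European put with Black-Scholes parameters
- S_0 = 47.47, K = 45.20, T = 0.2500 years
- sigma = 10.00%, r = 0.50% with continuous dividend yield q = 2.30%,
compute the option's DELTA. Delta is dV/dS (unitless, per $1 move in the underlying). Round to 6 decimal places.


d1 = 0.9150169145; d2 = 0.8650169145
phi(d1) = 0.2624836433; exp(-qT) = 0.9942664996; exp(-rT) = 0.9987507809
N(-d1) = 0.1800913752
Delta = -exp(-qT) * N(-d1) = -0.9942664996 * 0.1800913752 = -0.179059

Answer: Delta = -0.179059


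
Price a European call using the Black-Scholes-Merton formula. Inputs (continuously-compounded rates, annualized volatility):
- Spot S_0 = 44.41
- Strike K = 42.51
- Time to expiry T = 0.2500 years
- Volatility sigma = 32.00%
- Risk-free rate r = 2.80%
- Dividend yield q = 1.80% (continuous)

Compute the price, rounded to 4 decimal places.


d1 = (ln(S/K) + (r - q + 0.5*sigma^2) * T) / (sigma * sqrt(T)) = 0.36890829
d2 = d1 - sigma * sqrt(T) = 0.20890829
exp(-rT) = 0.99302444; exp(-qT) = 0.99551011
C = S_0 * exp(-qT) * N(d1) - K * exp(-rT) * N(d2)
N(d1) = 0.64390196; N(d2) = 0.58274009
C = 44.4100 * 0.99551011 * 0.64390196 - 42.5100 * 0.99302444 * 0.58274009 = 3.8678

Answer: Price = 3.8678


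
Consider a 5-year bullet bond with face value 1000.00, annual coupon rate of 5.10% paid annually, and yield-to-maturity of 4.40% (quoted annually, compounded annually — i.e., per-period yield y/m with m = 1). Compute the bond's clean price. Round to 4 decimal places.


Coupon per period c = face * coupon_rate / m = 51.000000
Periods per year m = 1; per-period yield y/m = 0.044000
Number of cashflows N = 5
Cashflows (t years, CF_t, discount factor 1/(1+y/m)^(m*t), PV):
  t = 1.0000: CF_t = 51.000000, DF = 0.957854, PV = 48.850575
  t = 2.0000: CF_t = 51.000000, DF = 0.917485, PV = 46.791738
  t = 3.0000: CF_t = 51.000000, DF = 0.878817, PV = 44.819673
  t = 4.0000: CF_t = 51.000000, DF = 0.841779, PV = 42.930721
  t = 5.0000: CF_t = 1051.000000, DF = 0.806302, PV = 847.422952
Price P = sum_t PV_t = 1030.815659

Answer: Price = 1030.8157


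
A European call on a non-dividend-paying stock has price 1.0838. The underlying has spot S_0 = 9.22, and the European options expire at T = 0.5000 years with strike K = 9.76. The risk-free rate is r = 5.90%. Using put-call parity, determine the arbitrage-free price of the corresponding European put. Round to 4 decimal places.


Answer: Put price = 1.3401

Derivation:
Put-call parity: C - P = S_0 * exp(-qT) - K * exp(-rT).
S_0 * exp(-qT) = 9.2200 * 1.00000000 = 9.22000000
K * exp(-rT) = 9.7600 * 0.97093088 = 9.47628537
P = C - S*exp(-qT) + K*exp(-rT)
P = 1.0838 - 9.22000000 + 9.47628537 = 1.3401


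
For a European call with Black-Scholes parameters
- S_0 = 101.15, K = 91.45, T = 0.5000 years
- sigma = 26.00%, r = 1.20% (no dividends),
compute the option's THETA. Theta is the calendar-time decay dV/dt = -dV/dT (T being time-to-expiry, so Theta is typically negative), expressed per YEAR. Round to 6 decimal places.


d1 = 0.6729055969; d2 = 0.4890578338
phi(d1) = 0.3181158977; exp(-qT) = 1.0000000000; exp(-rT) = 0.9940179641
Theta = -S*exp(-qT)*phi(d1)*sigma/(2*sqrt(T)) - r*K*exp(-rT)*N(d2) + q*S*exp(-qT)*N(d1)
N(d1) = 0.7494963244; N(d2) = 0.6875996236; sqrt(T) = 0.7071067812
Term 1 = -101.1500 * 1.0000000000 * 0.3181158977 * 0.2600 / (2 * 0.7071067812) = -5.9157472507
Term 2 = -0.0120 * 91.4500 * 0.9940179641 * 0.6875996236 = -0.7500579512
Term 3 = 0 (no dividend yield, q = 0)
Theta = -5.9157472507 + (-0.7500579512) + (0.0000000000) = -6.665805

Answer: Theta = -6.665805


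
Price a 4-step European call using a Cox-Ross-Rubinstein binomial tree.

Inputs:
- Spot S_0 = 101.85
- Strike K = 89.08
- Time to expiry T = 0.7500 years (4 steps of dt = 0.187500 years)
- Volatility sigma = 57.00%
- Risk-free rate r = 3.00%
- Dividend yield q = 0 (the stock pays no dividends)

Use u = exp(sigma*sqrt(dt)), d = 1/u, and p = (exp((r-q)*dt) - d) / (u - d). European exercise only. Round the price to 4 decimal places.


Answer: Price = V(0,0) = 27.2111

Derivation:
dt = T/N = 0.187500
u = exp(sigma*sqrt(dt)) = 1.279945; d = 1/u = 0.781283
p = (exp((r-q)*dt) - d) / (u - d) = 0.449919
Discount per step: exp(-r*dt) = 0.994391
Stock lattice S(k, i) with i counting down-moves:
  k=0: S(0,0) = 101.8500
  k=1: S(1,0) = 130.3624; S(1,1) = 79.5737
  k=2: S(2,0) = 166.8567; S(2,1) = 101.8500; S(2,2) = 62.1696
  k=3: S(3,0) = 213.5675; S(3,1) = 130.3624; S(3,2) = 79.5737; S(3,3) = 48.5721
  k=4: S(4,0) = 273.3547; S(4,1) = 166.8567; S(4,2) = 101.8500; S(4,3) = 62.1696; S(4,4) = 37.9486
Terminal payoffs V(N, i) = max(S_T - K, 0):
  V(4,0) = 184.274668; V(4,1) = 77.776744; V(4,2) = 12.770000; V(4,3) = 0.000000; V(4,4) = 0.000000
Backward induction: V(k, i) = exp(-r*dt) * [p * V(k+1, i) + (1-p) * V(k+1, i+1)].
  V(3,0) = exp(-r*dt) * [p*184.274668 + (1-p)*77.776744] = 124.987151
  V(3,1) = exp(-r*dt) * [p*77.776744 + (1-p)*12.770000] = 41.782084
  V(3,2) = exp(-r*dt) * [p*12.770000 + (1-p)*0.000000] = 5.713238
  V(3,3) = exp(-r*dt) * [p*0.000000 + (1-p)*0.000000] = 0.000000
  V(2,0) = exp(-r*dt) * [p*124.987151 + (1-p)*41.782084] = 78.773278
  V(2,1) = exp(-r*dt) * [p*41.782084 + (1-p)*5.713238] = 21.818224
  V(2,2) = exp(-r*dt) * [p*5.713238 + (1-p)*0.000000] = 2.556076
  V(1,0) = exp(-r*dt) * [p*78.773278 + (1-p)*21.818224] = 47.177266
  V(1,1) = exp(-r*dt) * [p*21.818224 + (1-p)*2.556076] = 11.159534
  V(0,0) = exp(-r*dt) * [p*47.177266 + (1-p)*11.159534] = 27.211103


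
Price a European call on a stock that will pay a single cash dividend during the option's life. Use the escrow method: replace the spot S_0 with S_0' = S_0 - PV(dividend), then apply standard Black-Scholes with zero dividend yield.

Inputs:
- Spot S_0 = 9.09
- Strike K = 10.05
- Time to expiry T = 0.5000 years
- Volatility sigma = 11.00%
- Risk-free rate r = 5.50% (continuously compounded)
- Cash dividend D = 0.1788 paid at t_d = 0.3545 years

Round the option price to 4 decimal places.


Answer: Price = 0.0418

Derivation:
PV(D) = D * exp(-r * t_d) = 0.1788 * 0.98069135 = 0.17534761
S_0' = S_0 - PV(D) = 9.0900 - 0.17534761 = 8.91465239
d1 = (ln(S_0'/K) + (r + sigma^2/2)*T) / (sigma*sqrt(T)) = -1.14874480
d2 = d1 - sigma*sqrt(T) = -1.22652654
exp(-rT) = 0.97287468
N(d1) = 0.12533061; N(d2) = 0.11000030
C = S_0' * N(d1) - K * exp(-rT) * N(d2) = 8.91465239 * 0.12533061 - 10.0500 * 0.97287468 * 0.11000030 = 0.0418


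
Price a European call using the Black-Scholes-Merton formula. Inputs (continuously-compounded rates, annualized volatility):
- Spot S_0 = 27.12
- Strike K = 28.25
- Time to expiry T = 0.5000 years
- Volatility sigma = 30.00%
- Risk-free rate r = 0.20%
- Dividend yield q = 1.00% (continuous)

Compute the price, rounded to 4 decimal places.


d1 = (ln(S/K) + (r - q + 0.5*sigma^2) * T) / (sigma * sqrt(T)) = -0.10522689
d2 = d1 - sigma * sqrt(T) = -0.31735893
exp(-rT) = 0.99900050; exp(-qT) = 0.99501248
C = S_0 * exp(-qT) * N(d1) - K * exp(-rT) * N(d2)
N(d1) = 0.45809789; N(d2) = 0.37548564
C = 27.1200 * 0.99501248 * 0.45809789 - 28.2500 * 0.99900050 * 0.37548564 = 1.7648

Answer: Price = 1.7648


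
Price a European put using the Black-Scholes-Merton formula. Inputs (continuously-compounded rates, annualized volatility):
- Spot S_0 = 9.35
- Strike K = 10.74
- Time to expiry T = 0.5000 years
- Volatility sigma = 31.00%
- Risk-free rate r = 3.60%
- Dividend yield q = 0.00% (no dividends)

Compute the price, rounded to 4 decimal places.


d1 = (ln(S/K) + (r - q + 0.5*sigma^2) * T) / (sigma * sqrt(T)) = -0.44056742
d2 = d1 - sigma * sqrt(T) = -0.65977052
exp(-rT) = 0.98216103; exp(-qT) = 1.00000000
P = K * exp(-rT) * N(-d2) - S_0 * exp(-qT) * N(-d1)
N(-d1) = 0.67023690; N(-d2) = 0.74529945
P = 10.7400 * 0.98216103 * 0.74529945 - 9.3500 * 1.00000000 * 0.67023690 = 1.5950

Answer: Price = 1.5950


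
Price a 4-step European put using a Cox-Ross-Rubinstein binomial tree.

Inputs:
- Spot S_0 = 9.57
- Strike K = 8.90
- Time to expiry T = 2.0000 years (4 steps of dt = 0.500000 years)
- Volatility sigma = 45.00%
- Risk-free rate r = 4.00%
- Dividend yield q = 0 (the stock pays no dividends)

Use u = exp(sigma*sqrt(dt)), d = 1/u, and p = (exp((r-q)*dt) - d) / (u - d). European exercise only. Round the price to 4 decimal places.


Answer: Price = V(0,0) = 1.5689

Derivation:
dt = T/N = 0.500000
u = exp(sigma*sqrt(dt)) = 1.374648; d = 1/u = 0.727459
p = (exp((r-q)*dt) - d) / (u - d) = 0.452329
Discount per step: exp(-r*dt) = 0.980199
Stock lattice S(k, i) with i counting down-moves:
  k=0: S(0,0) = 9.5700
  k=1: S(1,0) = 13.1554; S(1,1) = 6.9618
  k=2: S(2,0) = 18.0840; S(2,1) = 9.5700; S(2,2) = 5.0644
  k=3: S(3,0) = 24.8592; S(3,1) = 13.1554; S(3,2) = 6.9618; S(3,3) = 3.6841
  k=4: S(4,0) = 34.1726; S(4,1) = 18.0840; S(4,2) = 9.5700; S(4,3) = 5.0644; S(4,4) = 2.6801
Terminal payoffs V(N, i) = max(K - S_T, 0):
  V(4,0) = 0.000000; V(4,1) = 0.000000; V(4,2) = 0.000000; V(4,3) = 3.835593; V(4,4) = 6.219935
Backward induction: V(k, i) = exp(-r*dt) * [p * V(k+1, i) + (1-p) * V(k+1, i+1)].
  V(3,0) = exp(-r*dt) * [p*0.000000 + (1-p)*0.000000] = 0.000000
  V(3,1) = exp(-r*dt) * [p*0.000000 + (1-p)*0.000000] = 0.000000
  V(3,2) = exp(-r*dt) * [p*0.000000 + (1-p)*3.835593] = 2.059048
  V(3,3) = exp(-r*dt) * [p*3.835593 + (1-p)*6.219935] = 5.039621
  V(2,0) = exp(-r*dt) * [p*0.000000 + (1-p)*0.000000] = 0.000000
  V(2,1) = exp(-r*dt) * [p*0.000000 + (1-p)*2.059048] = 1.105351
  V(2,2) = exp(-r*dt) * [p*2.059048 + (1-p)*5.039621] = 3.618327
  V(1,0) = exp(-r*dt) * [p*0.000000 + (1-p)*1.105351] = 0.593382
  V(1,1) = exp(-r*dt) * [p*1.105351 + (1-p)*3.618327] = 2.432496
  V(0,0) = exp(-r*dt) * [p*0.593382 + (1-p)*2.432496] = 1.568917


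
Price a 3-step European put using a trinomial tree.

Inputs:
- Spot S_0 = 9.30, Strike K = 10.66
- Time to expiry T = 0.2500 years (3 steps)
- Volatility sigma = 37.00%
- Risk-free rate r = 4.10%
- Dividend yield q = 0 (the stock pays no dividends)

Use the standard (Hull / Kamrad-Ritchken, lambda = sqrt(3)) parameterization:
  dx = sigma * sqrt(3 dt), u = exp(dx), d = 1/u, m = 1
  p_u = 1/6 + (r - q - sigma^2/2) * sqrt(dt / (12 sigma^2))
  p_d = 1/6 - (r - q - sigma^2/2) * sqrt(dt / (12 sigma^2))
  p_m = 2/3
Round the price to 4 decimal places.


dt = T/N = 0.083333; dx = sigma*sqrt(3*dt) = 0.185000
u = exp(dx) = 1.203218; d = 1/u = 0.831104
p_u = 0.160484, p_m = 0.666667, p_d = 0.172849
Discount per step: exp(-r*dt) = 0.996589
Stock lattice S(k, j) with j the centered position index:
  k=0: S(0,+0) = 9.3000
  k=1: S(1,-1) = 7.7293; S(1,+0) = 9.3000; S(1,+1) = 11.1899
  k=2: S(2,-2) = 6.4238; S(2,-1) = 7.7293; S(2,+0) = 9.3000; S(2,+1) = 11.1899; S(2,+2) = 13.4639
  k=3: S(3,-3) = 5.3389; S(3,-2) = 6.4238; S(3,-1) = 7.7293; S(3,+0) = 9.3000; S(3,+1) = 11.1899; S(3,+2) = 13.4639; S(3,+3) = 16.2001
Terminal payoffs V(N, j) = max(K - S_T, 0):
  V(3,-3) = 5.321128; V(3,-2) = 4.236171; V(3,-1) = 2.930730; V(3,+0) = 1.360000; V(3,+1) = 0.000000; V(3,+2) = 0.000000; V(3,+3) = 0.000000
Backward induction: V(k, j) = exp(-r*dt) * [p_u * V(k+1, j+1) + p_m * V(k+1, j) + p_d * V(k+1, j-1)]
  V(2,-2) = exp(-r*dt) * [p_u*2.930730 + p_m*4.236171 + p_d*5.321128] = 4.199828
  V(2,-1) = exp(-r*dt) * [p_u*1.360000 + p_m*2.930730 + p_d*4.236171] = 2.894391
  V(2,+0) = exp(-r*dt) * [p_u*0.000000 + p_m*1.360000 + p_d*2.930730] = 1.408420
  V(2,+1) = exp(-r*dt) * [p_u*0.000000 + p_m*0.000000 + p_d*1.360000] = 0.234273
  V(2,+2) = exp(-r*dt) * [p_u*0.000000 + p_m*0.000000 + p_d*0.000000] = 0.000000
  V(1,-1) = exp(-r*dt) * [p_u*1.408420 + p_m*2.894391 + p_d*4.199828] = 2.871731
  V(1,+0) = exp(-r*dt) * [p_u*0.234273 + p_m*1.408420 + p_d*2.894391] = 1.471800
  V(1,+1) = exp(-r*dt) * [p_u*0.000000 + p_m*0.234273 + p_d*1.408420] = 0.398263
  V(0,+0) = exp(-r*dt) * [p_u*0.398263 + p_m*1.471800 + p_d*2.871731] = 1.536233

Answer: Price = V(0,0) = 1.5362
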